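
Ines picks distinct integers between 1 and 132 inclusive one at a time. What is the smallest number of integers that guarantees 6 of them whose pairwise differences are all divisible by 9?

Integers whose pairwise differences are multiples of 9 are exactly those sharing a remainder mod 9. Pigeonhole: the 9 residue classes mod 9 are the pigeonholes.
With 45 integers one could put 5 in each residue class and have no class reach 6.
The 46th integer pushes some class to 6, so 9·5 + 1 = 46.

46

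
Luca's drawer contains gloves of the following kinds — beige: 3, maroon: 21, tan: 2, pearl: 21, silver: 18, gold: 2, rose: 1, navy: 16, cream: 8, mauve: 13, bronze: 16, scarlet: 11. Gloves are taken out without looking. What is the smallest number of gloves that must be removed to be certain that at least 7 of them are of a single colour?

An adversary could hand out at most 6 gloves per colour (4 colours run out sooner): 3 + 6 + 2 + 6 + 6 + 2 + 1 + 6 + 6 + 6 + 6 + 6 = 56 gloves and still no colour has 7.
By the pigeonhole principle, one more glove lands in a colour already at 6, so 57 draws are enough and 56 are not.

57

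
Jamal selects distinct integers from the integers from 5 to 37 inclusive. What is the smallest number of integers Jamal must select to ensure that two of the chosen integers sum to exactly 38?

Two chosen integers sum to 38 exactly when both halves of some pair {x, 38−x} with 5 ≤ x ≤ 38−x ≤ 33 are chosen — 14 such pairs.
The remaining 5 elements (those with no distinct partner in range) can never complete a 38-sum, so the worst case takes all of them and one from each pair: 5 + 14 = 19.
The 20th integer has to be the second member of some pair, so 19 + 1 = 20.

20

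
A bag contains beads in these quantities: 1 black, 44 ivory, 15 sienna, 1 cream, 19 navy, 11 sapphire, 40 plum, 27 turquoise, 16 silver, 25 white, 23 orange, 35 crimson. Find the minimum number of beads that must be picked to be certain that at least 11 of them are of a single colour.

103

By pigeonhole, the 12 colours are the holes; the beads drawn are the pigeons.
To avoid 11 of any one colour, the worst case takes at most 10 of each colour, or every bead of a colour that has fewer than 10.
That gives 1 + 10 + 10 + 1 + 10 + 10 + 10 + 10 + 10 + 10 + 10 + 10 = 102 beads with no colour reaching 11.
The next bead forces some colour to 11, so 102 + 1 = 103.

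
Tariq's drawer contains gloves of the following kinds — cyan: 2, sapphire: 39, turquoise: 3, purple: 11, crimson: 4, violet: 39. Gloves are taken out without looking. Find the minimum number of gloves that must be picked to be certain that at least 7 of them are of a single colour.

28

The 6 colours are the holes; the gloves drawn are the pigeons.
To avoid 7 of any one colour, the worst case takes at most 6 of each colour, or every glove of a colour that has fewer than 6.
That gives 2 + 6 + 3 + 6 + 4 + 6 = 27 gloves with no colour reaching 7.
The next glove forces some colour to 7, so 27 + 1 = 28.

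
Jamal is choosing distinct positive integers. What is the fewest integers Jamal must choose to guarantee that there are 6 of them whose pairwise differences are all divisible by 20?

Integers whose pairwise differences are multiples of 20 are exactly those sharing a remainder mod 20. Pigeonhole: the 20 residue classes mod 20 are the pigeonholes.
With 100 integers one could put 5 in each residue class and have no class reach 6.
The 101st integer pushes some class to 6, so 20·5 + 1 = 101.

101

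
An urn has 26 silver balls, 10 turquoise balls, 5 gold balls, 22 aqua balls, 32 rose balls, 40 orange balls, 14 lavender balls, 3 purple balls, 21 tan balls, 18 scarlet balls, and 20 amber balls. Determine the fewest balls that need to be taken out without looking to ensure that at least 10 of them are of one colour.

90

An adversary could hand out at most 9 balls per colour (gold, purple run out sooner): 9 + 9 + 5 + 9 + 9 + 9 + 9 + 3 + 9 + 9 + 9 = 89 balls and still no colour has 10.
By pigeonhole, one more ball lands in a colour already at 9, so 90 draws are enough and 89 are not.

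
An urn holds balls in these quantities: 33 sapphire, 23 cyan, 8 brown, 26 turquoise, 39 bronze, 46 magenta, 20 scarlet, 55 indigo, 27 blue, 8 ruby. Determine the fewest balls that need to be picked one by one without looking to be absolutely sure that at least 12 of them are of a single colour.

105

By pigeonhole, put each drawn ball into a box by colour. The largest draw with every box below 12 takes min(count, 11) from each colour; colours with fewer than 11 contribute all they have.
Σ min(cᵢ, 11) = 11 + 11 + 8 + 11 + 11 + 11 + 11 + 11 + 11 + 8 = 104.
Draw number 104 + 1 = 105 must push one box to 12.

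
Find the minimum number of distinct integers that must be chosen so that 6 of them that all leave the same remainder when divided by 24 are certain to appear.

The 24 residue classes mod 24 are the pigeonholes.
With 120 integers one could put 5 in each residue class and have no class reach 6.
The 121st integer pushes some class to 6, so 24·5 + 1 = 121.

121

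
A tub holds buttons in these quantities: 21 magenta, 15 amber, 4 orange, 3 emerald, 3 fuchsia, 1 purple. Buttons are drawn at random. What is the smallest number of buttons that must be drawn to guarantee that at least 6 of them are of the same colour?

Pigeonhole: put each drawn button into a box by colour. The largest draw with every box below 6 takes min(count, 5) from each colour; colours with fewer than 5 contribute all they have.
Σ min(cᵢ, 5) = 5 + 5 + 4 + 3 + 3 + 1 = 21.
Draw number 21 + 1 = 22 must push one box to 6.

22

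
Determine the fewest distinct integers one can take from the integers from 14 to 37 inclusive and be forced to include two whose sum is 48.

Group the elements by complementary pair {x, 48−x}: {14,34}, {15,33}, {16,32}, …, giving 10 two-element pairs, the single value 24 (it cannot pair with itself since the integers are distinct), and 3 integers whose partner 48−x falls outside [14,37].
Treating each of those 14 groups as a pigeonhole, one can pick one integer per group — 14 integers — with no two summing to 48.
The 15th integer lands in an occupied pair, forcing a sum of 48.

15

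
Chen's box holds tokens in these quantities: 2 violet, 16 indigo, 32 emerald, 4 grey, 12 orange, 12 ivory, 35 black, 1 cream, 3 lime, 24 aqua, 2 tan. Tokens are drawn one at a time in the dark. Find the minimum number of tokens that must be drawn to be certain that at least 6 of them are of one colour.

43

An adversary could hand out at most 5 tokens per colour (5 colours run out sooner): 2 + 5 + 5 + 4 + 5 + 5 + 5 + 1 + 3 + 5 + 2 = 42 tokens and still no colour has 6.
One more token lands in a colour already at 5, so 43 draws are enough and 42 are not.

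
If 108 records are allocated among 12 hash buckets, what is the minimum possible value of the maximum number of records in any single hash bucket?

Pigeonhole: the 12 hash buckets are the holes and the 108 records are the pigeons.
If every hash bucket held at most 8 records, the total would be at most 12 × 8 = 96, which is less than 108.
So some hash bucket holds at least ⌈108/12⌉ = 9 records.

9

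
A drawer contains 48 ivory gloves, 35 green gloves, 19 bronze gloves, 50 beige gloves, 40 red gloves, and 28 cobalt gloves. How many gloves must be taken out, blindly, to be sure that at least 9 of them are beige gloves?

179

In the worst case for collecting beige gloves, every non-beige glove comes out first.
There are 48 + 35 + 19 + 40 + 28 = 170 non-beige gloves altogether.
After those, each further glove must be beige, so 170 + 9 = 179 draws guarantee 9 beige gloves.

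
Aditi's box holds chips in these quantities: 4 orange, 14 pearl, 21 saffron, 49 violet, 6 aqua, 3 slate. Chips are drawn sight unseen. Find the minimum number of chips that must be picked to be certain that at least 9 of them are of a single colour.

38

By the pigeonhole principle, put each drawn chip into a box by colour. The largest draw with every box below 9 takes min(count, 8) from each colour; colours with fewer than 8 contribute all they have.
Σ min(cᵢ, 8) = 4 + 8 + 8 + 8 + 6 + 3 = 37.
Draw number 37 + 1 = 38 must push one box to 9.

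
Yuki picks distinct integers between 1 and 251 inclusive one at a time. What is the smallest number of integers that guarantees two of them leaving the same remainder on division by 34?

35

By pigeonhole, the 34 residue classes mod 34 are the pigeonholes.
With 34 integers one could put 1 in each residue class and have no class reach 2.
The 35th integer pushes some class to 2, so 34·1 + 1 = 35.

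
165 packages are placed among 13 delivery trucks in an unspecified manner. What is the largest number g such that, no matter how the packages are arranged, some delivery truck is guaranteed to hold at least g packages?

The 13 delivery trucks are the holes and the 165 packages are the pigeons.
If every delivery truck held at most 12 packages, the total would be at most 13 × 12 = 156, which is less than 165.
So some delivery truck holds at least ⌈165/13⌉ = 13 packages.

13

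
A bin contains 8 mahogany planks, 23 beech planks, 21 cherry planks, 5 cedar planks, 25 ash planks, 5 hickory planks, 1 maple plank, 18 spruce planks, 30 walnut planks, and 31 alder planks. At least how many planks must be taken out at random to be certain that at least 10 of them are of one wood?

By the pigeonhole principle, put each drawn plank into a box by wood. The largest draw with every box below 10 takes min(count, 9) from each wood; woods with fewer than 9 contribute all they have.
Σ min(cᵢ, 9) = 8 + 9 + 9 + 5 + 9 + 5 + 1 + 9 + 9 + 9 = 73.
Draw number 73 + 1 = 74 must push one box to 10.

74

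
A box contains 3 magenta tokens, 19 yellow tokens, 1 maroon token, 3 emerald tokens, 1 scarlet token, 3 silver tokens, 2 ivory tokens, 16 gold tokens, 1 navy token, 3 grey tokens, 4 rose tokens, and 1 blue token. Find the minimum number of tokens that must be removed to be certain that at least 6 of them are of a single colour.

33

An adversary could hand out at most 5 tokens per colour (10 colours run out sooner): 3 + 5 + 1 + 3 + 1 + 3 + 2 + 5 + 1 + 3 + 4 + 1 = 32 tokens and still no colour has 6.
Pigeonhole: one more token lands in a colour already at 5, so 33 draws are enough and 32 are not.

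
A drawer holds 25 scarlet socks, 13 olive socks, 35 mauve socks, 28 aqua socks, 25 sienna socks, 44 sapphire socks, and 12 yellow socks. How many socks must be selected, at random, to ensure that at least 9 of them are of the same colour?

57

The 7 colours are the holes; the socks drawn are the pigeons.
To avoid 9 of any one colour, the worst case takes at most 8 of each colour.
That gives 8 + 8 + 8 + 8 + 8 + 8 + 8 = 56 socks with no colour reaching 9.
The next sock forces some colour to 9, so 56 + 1 = 57.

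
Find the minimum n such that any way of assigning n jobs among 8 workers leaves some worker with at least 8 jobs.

With 56 jobs one could put exactly 7 in each of the 8 workers, and no worker would reach 8.
By the pigeonhole principle, one more job must land in a worker that already has 7, giving it 8.
So 8 × 7 + 1 = 57 jobs are required.

57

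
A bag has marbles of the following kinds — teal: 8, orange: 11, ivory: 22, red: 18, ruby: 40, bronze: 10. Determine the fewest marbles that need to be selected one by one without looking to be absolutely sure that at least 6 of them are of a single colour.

Put each drawn marble into a box by colour. The largest draw with every box below 6 takes min(count, 5) from each colour.
Σ min(cᵢ, 5) = 5 + 5 + 5 + 5 + 5 + 5 = 30.
Draw number 30 + 1 = 31 must push one box to 6.

31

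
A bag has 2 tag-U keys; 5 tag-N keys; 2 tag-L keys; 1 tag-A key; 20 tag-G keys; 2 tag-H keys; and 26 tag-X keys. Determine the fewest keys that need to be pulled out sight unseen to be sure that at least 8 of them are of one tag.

27

An adversary could hand out at most 7 keys per tag (5 tags run out sooner): 2 + 5 + 2 + 1 + 7 + 2 + 7 = 26 keys and still no tag has 8.
By pigeonhole, one more key lands in a tag already at 7, so 27 draws are enough and 26 are not.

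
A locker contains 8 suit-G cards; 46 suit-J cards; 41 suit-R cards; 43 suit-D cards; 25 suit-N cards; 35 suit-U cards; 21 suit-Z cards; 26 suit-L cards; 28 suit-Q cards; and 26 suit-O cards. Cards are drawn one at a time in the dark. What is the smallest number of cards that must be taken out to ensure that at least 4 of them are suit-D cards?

260

In the worst case for collecting suit-D cards, every non-suit-D card comes out first.
There are 8 + 46 + 41 + 25 + 35 + 21 + 26 + 28 + 26 = 256 non-suit-D cards altogether.
After those, each further card must be suit-D, so 256 + 4 = 260 draws guarantee 4 suit-D cards.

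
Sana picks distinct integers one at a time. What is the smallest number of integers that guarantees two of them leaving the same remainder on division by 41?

The 41 residue classes mod 41 are the pigeonholes.
With 41 integers one could put 1 in each residue class and have no class reach 2.
The 42nd integer pushes some class to 2, so 41·1 + 1 = 42.

42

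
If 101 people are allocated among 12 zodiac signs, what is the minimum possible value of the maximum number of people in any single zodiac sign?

9

The 12 zodiac signs are the holes and the 101 people are the pigeons.
If every zodiac sign held at most 8 people, the total would be at most 12 × 8 = 96, which is less than 101.
So some zodiac sign holds at least ⌈101/12⌉ = 9 people.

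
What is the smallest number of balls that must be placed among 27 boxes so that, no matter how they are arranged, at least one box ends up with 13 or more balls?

325

With 324 balls one could put exactly 12 in each of the 27 boxes, and no box would reach 13.
One more ball must land in a box that already has 12, giving it 13.
So 27 × 12 + 1 = 325 balls are required.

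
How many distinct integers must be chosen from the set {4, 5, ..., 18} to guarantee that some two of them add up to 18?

11

A set avoiding the sum 18 can contain at most one of each pair {x, 18−x}, plus the 5 elements whose complement lies outside the range or equal to its own complement.
The integers 9, …, 18 (10 of them) are such a set: any two sum to at least 9+10 = 19 > 18.
Any 11th integer completes one of the 5 pairs, so 11 choices force a sum of 18.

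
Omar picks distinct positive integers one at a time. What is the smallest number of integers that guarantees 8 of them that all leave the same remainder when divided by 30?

211

The 30 residue classes mod 30 are the pigeonholes.
With 210 integers one could put 7 in each residue class and have no class reach 8.
The 211th integer pushes some class to 8, so 30·7 + 1 = 211.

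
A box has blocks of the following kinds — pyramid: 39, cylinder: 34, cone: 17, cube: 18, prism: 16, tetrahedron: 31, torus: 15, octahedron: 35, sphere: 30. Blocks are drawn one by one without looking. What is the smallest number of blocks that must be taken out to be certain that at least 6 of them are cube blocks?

223

In the worst case for collecting cube blocks, every non-cube block comes out first.
There are 39 + 34 + 17 + 16 + 31 + 15 + 35 + 30 = 217 non-cube blocks altogether.
After those, each further block must be cube, so 217 + 6 = 223 draws guarantee 6 cube blocks.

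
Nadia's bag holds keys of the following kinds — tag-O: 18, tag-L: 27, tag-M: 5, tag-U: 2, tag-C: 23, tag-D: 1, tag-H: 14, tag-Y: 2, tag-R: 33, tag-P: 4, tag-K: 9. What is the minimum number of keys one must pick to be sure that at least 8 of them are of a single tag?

Pigeonhole: put each drawn key into a box by tag. The largest draw with every box below 8 takes min(count, 7) from each tag; tags with fewer than 7 contribute all they have.
Σ min(cᵢ, 7) = 7 + 7 + 5 + 2 + 7 + 1 + 7 + 2 + 7 + 4 + 7 = 56.
Draw number 56 + 1 = 57 must push one box to 8.

57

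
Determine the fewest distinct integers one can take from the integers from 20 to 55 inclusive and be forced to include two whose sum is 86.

Two chosen integers sum to 86 exactly when both halves of some pair {x, 86−x} with 31 ≤ x ≤ 86−x ≤ 55 are chosen — 12 such pairs.
The remaining 12 elements (those with no distinct partner in range) can never complete a 86-sum, so the worst case takes all of them and one from each pair: 12 + 12 = 24.
By the pigeonhole principle, the 25th integer has to be the second member of some pair, so 24 + 1 = 25.

25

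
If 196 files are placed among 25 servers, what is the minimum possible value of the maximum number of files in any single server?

8

The 25 servers are the holes and the 196 files are the pigeons.
If every server held at most 7 files, the total would be at most 25 × 7 = 175, which is less than 196.
So some server holds at least ⌈196/25⌉ = 8 files.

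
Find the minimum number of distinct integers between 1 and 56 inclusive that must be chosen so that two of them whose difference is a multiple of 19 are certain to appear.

20

Integers whose pairwise differences are multiples of 19 are exactly those sharing a remainder mod 19. The 19 residue classes mod 19 are the pigeonholes.
With 19 integers one could put 1 in each residue class and have no class reach 2.
The 20th integer pushes some class to 2, so 19·1 + 1 = 20.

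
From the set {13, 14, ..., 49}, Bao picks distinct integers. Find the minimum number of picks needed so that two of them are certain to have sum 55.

23

A set avoiding the sum 55 can contain at most one of each pair {x, 55−x}, plus the 7 elements whose complement lies outside the range.
The integers 28, …, 49 (22 of them) are such a set: any two sum to at least 28+29 = 57 > 55.
By pigeonhole, any 23rd integer completes one of the 15 pairs, so 23 choices force a sum of 55.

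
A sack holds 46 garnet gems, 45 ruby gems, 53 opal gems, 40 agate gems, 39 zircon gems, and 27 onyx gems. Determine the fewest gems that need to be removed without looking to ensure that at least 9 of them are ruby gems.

214

In the worst case for collecting ruby gems, every non-ruby gem comes out first.
There are 46 + 53 + 40 + 39 + 27 = 205 non-ruby gems altogether.
After those, each further gem must be ruby, so 205 + 9 = 214 draws guarantee 9 ruby gems.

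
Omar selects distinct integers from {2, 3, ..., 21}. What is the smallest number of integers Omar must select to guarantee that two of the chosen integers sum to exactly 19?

13

Group the elements by complementary pair {x, 19−x}: {2,17}, {3,16}, {4,15}, …, giving 8 two-element pairs and 4 integers whose partner 19−x falls outside [2,21].
Treating each of those 12 groups as a pigeonhole, one can pick one integer per group — 12 integers — with no two summing to 19.
The 13th integer lands in an occupied pair, forcing a sum of 19.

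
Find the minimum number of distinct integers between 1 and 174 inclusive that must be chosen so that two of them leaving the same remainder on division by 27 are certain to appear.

Pigeonhole: the 27 residue classes mod 27 are the pigeonholes.
With 27 integers one could put 1 in each residue class and have no class reach 2.
The 28th integer pushes some class to 2, so 27·1 + 1 = 28.

28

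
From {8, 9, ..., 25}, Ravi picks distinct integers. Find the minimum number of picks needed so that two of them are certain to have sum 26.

A set avoiding the sum 26 can contain at most one of each pair {x, 26−x}, plus the 8 elements whose complement lies outside the range or equal to its own complement.
The integers 13, …, 25 (13 of them) are such a set: any two sum to at least 13+14 = 27 > 26.
Any 14th integer completes one of the 5 pairs, so 14 choices force a sum of 26.

14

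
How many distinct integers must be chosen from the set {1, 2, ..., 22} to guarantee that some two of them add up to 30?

16

A set avoiding the sum 30 can contain at most one of each pair {x, 30−x}, plus the 8 elements whose complement lies outside the range or equal to its own complement.
The integers 1, …, 15 (15 of them) are such a set: any two sum to at least 1+2 = 3 and at most 14+15 = 29 < 30.
Pigeonhole: any 16th integer completes one of the 7 pairs, so 16 choices force a sum of 30.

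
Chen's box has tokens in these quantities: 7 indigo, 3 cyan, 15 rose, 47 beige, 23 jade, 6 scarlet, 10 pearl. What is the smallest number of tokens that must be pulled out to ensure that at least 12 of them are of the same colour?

An adversary could hand out at most 11 tokens per colour (4 colours run out sooner): 7 + 3 + 11 + 11 + 11 + 6 + 10 = 59 tokens and still no colour has 12.
One more token lands in a colour already at 11, so 60 draws are enough and 59 are not.

60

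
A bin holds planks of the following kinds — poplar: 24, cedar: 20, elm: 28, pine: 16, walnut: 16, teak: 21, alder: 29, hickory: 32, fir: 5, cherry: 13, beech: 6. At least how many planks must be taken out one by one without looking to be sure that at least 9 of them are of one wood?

An adversary could hand out at most 8 planks per wood (fir, beech run out sooner): 8 + 8 + 8 + 8 + 8 + 8 + 8 + 8 + 5 + 8 + 6 = 83 planks and still no wood has 9.
By pigeonhole, one more plank lands in a wood already at 8, so 84 draws are enough and 83 are not.

84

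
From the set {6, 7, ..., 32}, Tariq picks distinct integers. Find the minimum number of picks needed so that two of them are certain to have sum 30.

19

Group the elements by complementary pair {x, 30−x}: {6,24}, {7,23}, {8,22}, …, giving 9 two-element pairs, the single value 15 (it cannot pair with itself since the integers are distinct), and 8 integers whose partner 30−x falls outside [6,32].
By pigeonhole, treating each of those 18 groups as a pigeonhole, one can pick one integer per group — 18 integers — with no two summing to 30.
The 19th integer lands in an occupied pair, forcing a sum of 30.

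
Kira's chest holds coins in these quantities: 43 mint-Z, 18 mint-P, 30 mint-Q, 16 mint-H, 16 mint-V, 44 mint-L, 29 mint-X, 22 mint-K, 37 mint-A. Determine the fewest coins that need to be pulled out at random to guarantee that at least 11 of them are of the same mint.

91

Put each drawn coin into a box by mint. The largest draw with every box below 11 takes min(count, 10) from each mint.
Σ min(cᵢ, 10) = 10 + 10 + 10 + 10 + 10 + 10 + 10 + 10 + 10 = 90.
Draw number 90 + 1 = 91 must push one box to 11.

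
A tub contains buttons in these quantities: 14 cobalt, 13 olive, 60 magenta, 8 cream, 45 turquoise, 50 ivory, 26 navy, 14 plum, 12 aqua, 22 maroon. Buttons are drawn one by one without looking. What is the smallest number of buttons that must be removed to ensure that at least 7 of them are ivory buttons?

In the worst case for collecting ivory buttons, every non-ivory button comes out first.
There are 14 + 13 + 60 + 8 + 45 + 26 + 14 + 12 + 22 = 214 non-ivory buttons altogether.
After those, each further button must be ivory, so 214 + 7 = 221 draws guarantee 7 ivory buttons.

221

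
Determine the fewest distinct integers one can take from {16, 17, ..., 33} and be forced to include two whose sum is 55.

Two chosen integers sum to 55 exactly when both halves of some pair {x, 55−x} with 22 ≤ x ≤ 55−x ≤ 33 are chosen — 6 such pairs.
The remaining 6 elements (those with no distinct partner in range) can never complete a 55-sum, so the worst case takes all of them and one from each pair: 6 + 6 = 12.
By pigeonhole, the 13th integer has to be the second member of some pair, so 12 + 1 = 13.

13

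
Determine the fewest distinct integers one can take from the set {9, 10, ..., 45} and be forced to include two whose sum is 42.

Group the elements by complementary pair {x, 42−x}: {9,33}, {10,32}, {11,31}, …, giving 12 two-element pairs, the single value 21 (it cannot pair with itself since the integers are distinct), and 12 integers whose partner 42−x falls outside [9,45].
By the pigeonhole principle, treating each of those 25 groups as a pigeonhole, one can pick one integer per group — 25 integers — with no two summing to 42.
The 26th integer lands in an occupied pair, forcing a sum of 42.

26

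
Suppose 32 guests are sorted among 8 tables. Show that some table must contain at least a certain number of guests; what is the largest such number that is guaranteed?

The 8 tables are the holes and the 32 guests are the pigeons.
If every table held at most 3 guests, the total would be at most 8 × 3 = 24, which is less than 32.
So some table holds at least ⌈32/8⌉ = 4 guests.

4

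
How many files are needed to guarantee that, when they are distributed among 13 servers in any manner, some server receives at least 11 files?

131

With 130 files one could put exactly 10 in each of the 13 servers, and no server would reach 11.
By pigeonhole, one more file must land in a server that already has 10, giving it 11.
So 13 × 10 + 1 = 131 files are required.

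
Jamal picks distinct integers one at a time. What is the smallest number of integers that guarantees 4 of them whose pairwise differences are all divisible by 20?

61

Integers whose pairwise differences are multiples of 20 are exactly those sharing a remainder mod 20. Pigeonhole: the 20 residue classes mod 20 are the pigeonholes.
With 60 integers one could put 3 in each residue class and have no class reach 4.
The 61st integer pushes some class to 4, so 20·3 + 1 = 61.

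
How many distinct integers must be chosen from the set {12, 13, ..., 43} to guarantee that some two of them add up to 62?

Group the elements by complementary pair {x, 62−x}: {19,43}, {20,42}, {21,41}, …, giving 12 two-element pairs; the single value 31 (it cannot pair with itself since the integers are distinct); and 7 integers whose partner 62−x falls outside [12,43].
Treating each of those 20 groups as a pigeonhole, one can pick one integer per group — 20 integers — with no two summing to 62.
The 21st integer lands in an occupied pair, forcing a sum of 62.

21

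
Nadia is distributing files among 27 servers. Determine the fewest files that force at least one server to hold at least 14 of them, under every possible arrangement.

With 351 files one could put exactly 13 in each of the 27 servers, and no server would reach 14.
One more file must land in a server that already has 13, giving it 14.
So 27 × 13 + 1 = 352 files are required.

352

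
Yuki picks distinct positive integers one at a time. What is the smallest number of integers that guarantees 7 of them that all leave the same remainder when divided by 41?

247

Pigeonhole: the 41 residue classes mod 41 are the pigeonholes.
With 246 integers one could put 6 in each residue class and have no class reach 7.
The 247th integer pushes some class to 7, so 41·6 + 1 = 247.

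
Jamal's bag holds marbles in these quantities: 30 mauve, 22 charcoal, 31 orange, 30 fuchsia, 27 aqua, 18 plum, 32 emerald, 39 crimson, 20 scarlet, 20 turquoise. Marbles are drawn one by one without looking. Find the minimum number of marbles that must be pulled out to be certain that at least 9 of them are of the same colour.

The 10 colours are the holes; the marbles drawn are the pigeons.
To avoid 9 of any one colour, the worst case takes at most 8 of each colour.
That gives 8 + 8 + 8 + 8 + 8 + 8 + 8 + 8 + 8 + 8 = 80 marbles with no colour reaching 9.
The next marble forces some colour to 9, so 80 + 1 = 81.

81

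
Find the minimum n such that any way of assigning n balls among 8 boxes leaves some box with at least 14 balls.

105

With 104 balls one could put exactly 13 in each of the 8 boxes, and no box would reach 14.
One more ball must land in a box that already has 13, giving it 14.
So 8 × 13 + 1 = 105 balls are required.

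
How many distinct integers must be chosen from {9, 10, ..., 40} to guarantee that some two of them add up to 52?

19

Group the elements by complementary pair {x, 52−x}: {12,40}, {13,39}, {14,38}, …, giving 14 two-element pairs; the single value 26 (it cannot pair with itself since the integers are distinct); and 3 integers whose partner 52−x falls outside [9,40].
Treating each of those 18 groups as a pigeonhole, one can pick one integer per group — 18 integers — with no two summing to 52.
The 19th integer lands in an occupied pair, forcing a sum of 52.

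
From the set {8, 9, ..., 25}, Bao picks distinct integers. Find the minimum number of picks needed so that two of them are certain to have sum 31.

Two chosen integers sum to 31 exactly when both halves of some pair {x, 31−x} with 8 ≤ x ≤ 31−x ≤ 23 are chosen — 8 such pairs.
The remaining 2 elements (those with no distinct partner in range) can never complete a 31-sum, so the worst case takes all of them and one from each pair: 2 + 8 = 10.
By pigeonhole, the 11th integer has to be the second member of some pair, so 10 + 1 = 11.

11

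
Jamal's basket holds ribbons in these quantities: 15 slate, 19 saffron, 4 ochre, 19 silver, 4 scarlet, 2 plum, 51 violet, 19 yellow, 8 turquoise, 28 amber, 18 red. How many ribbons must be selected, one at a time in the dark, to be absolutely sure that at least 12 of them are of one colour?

Put each drawn ribbon into a box by colour. The largest draw with every box below 12 takes min(count, 11) from each colour; colours with fewer than 11 contribute all they have.
Σ min(cᵢ, 11) = 11 + 11 + 4 + 11 + 4 + 2 + 11 + 11 + 8 + 11 + 11 = 95.
Draw number 95 + 1 = 96 must push one box to 12.

96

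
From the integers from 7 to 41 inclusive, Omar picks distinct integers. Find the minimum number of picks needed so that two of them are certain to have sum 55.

A set avoiding the sum 55 can contain at most one of each pair {x, 55−x}, plus the 7 elements whose complement lies outside the range.
The integers 7, …, 27 (21 of them) are such a set: any two sum to at least 7+8 = 15 and at most 26+27 = 53 < 55.
By the pigeonhole principle, any 22nd integer completes one of the 14 pairs, so 22 choices force a sum of 55.

22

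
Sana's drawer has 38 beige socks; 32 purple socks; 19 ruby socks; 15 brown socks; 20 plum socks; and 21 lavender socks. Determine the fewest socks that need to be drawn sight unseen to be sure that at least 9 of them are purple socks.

In the worst case for collecting purple socks, every non-purple sock comes out first.
There are 38 + 19 + 15 + 20 + 21 = 113 non-purple socks altogether.
After those, each further sock must be purple, so 113 + 9 = 122 draws guarantee 9 purple socks.

122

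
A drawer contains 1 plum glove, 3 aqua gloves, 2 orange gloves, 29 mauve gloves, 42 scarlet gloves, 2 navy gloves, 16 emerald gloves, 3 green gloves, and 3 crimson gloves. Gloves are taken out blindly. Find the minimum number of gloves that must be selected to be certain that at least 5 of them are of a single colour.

27

Put each drawn glove into a box by colour. The largest draw with every box below 5 takes min(count, 4) from each colour; colours with fewer than 4 contribute all they have.
Σ min(cᵢ, 4) = 1 + 3 + 2 + 4 + 4 + 2 + 4 + 3 + 3 = 26.
Draw number 26 + 1 = 27 must push one box to 5.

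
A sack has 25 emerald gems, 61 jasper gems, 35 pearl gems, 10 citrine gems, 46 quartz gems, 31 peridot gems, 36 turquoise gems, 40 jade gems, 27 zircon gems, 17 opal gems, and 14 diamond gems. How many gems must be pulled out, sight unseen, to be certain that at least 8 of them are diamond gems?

In the worst case for collecting diamond gems, every non-diamond gem comes out first.
There are 25 + 61 + 35 + 10 + 46 + 31 + 36 + 40 + 27 + 17 = 328 non-diamond gems altogether.
After those, each further gem must be diamond, so 328 + 8 = 336 draws guarantee 8 diamond gems.

336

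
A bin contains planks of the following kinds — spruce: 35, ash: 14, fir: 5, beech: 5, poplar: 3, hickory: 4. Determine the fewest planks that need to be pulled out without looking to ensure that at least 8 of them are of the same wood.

32

By pigeonhole, the 6 woods are the holes; the planks drawn are the pigeons.
To avoid 8 of any one wood, the worst case takes at most 7 of each wood, or every plank of a wood that has fewer than 7.
That gives 7 + 7 + 5 + 5 + 3 + 4 = 31 planks with no wood reaching 8.
The next plank forces some wood to 8, so 31 + 1 = 32.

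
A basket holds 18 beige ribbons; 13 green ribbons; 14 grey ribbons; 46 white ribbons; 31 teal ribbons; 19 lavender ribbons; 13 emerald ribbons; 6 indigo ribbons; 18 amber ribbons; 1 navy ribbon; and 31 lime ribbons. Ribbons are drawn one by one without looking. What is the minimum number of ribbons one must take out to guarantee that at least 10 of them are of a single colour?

Put each drawn ribbon into a box by colour. The largest draw with every box below 10 takes min(count, 9) from each colour; colours with fewer than 9 contribute all they have.
Σ min(cᵢ, 9) = 9 + 9 + 9 + 9 + 9 + 9 + 9 + 6 + 9 + 1 + 9 = 88.
Draw number 88 + 1 = 89 must push one box to 10.

89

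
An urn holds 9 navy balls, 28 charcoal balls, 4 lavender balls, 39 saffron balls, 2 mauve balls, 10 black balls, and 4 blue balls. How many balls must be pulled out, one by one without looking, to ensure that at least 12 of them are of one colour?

By pigeonhole, put each drawn ball into a box by colour. The largest draw with every box below 12 takes min(count, 11) from each colour; colours with fewer than 11 contribute all they have.
Σ min(cᵢ, 11) = 9 + 11 + 4 + 11 + 2 + 10 + 4 = 51.
Draw number 51 + 1 = 52 must push one box to 12.

52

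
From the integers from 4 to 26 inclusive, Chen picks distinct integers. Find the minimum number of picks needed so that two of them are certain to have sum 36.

16

A set avoiding the sum 36 can contain at most one of each pair {x, 36−x}, plus the 7 elements whose complement lies outside the range or equal to its own complement.
The integers 4, …, 18 (15 of them) are such a set: any two sum to at least 4+5 = 9 and at most 17+18 = 35 < 36.
Any 16th integer completes one of the 8 pairs, so 16 choices force a sum of 36.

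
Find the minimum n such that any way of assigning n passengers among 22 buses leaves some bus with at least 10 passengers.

199

With 198 passengers one could put exactly 9 in each of the 22 buses, and no bus would reach 10.
One more passenger must land in a bus that already has 9, giving it 10.
So 22 × 9 + 1 = 199 passengers are required.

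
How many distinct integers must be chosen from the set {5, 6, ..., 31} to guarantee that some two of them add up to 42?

18

Group the elements by complementary pair {x, 42−x}: {11,31}, {12,30}, {13,29}, …, giving 10 two-element pairs, the single value 21 (it cannot pair with itself since the integers are distinct), and 6 integers whose partner 42−x falls outside [5,31].
By the pigeonhole principle, treating each of those 17 groups as a pigeonhole, one can pick one integer per group — 17 integers — with no two summing to 42.
The 18th integer lands in an occupied pair, forcing a sum of 42.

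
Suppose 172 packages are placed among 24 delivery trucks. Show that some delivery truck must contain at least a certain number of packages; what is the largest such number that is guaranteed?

8

By the pigeonhole principle, the 24 delivery trucks are the holes and the 172 packages are the pigeons.
If every delivery truck held at most 7 packages, the total would be at most 24 × 7 = 168, which is less than 172.
So some delivery truck holds at least ⌈172/24⌉ = 8 packages.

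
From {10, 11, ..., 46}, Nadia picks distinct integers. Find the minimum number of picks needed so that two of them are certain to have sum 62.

Two chosen integers sum to 62 exactly when both halves of some pair {x, 62−x} with 16 ≤ x ≤ 62−x ≤ 46 are chosen — 15 such pairs.
The remaining 7 elements (those with no distinct partner in range) can never complete a 62-sum, so the worst case takes all of them and one from each pair: 7 + 15 = 22.
By pigeonhole, the 23rd integer has to be the second member of some pair, so 22 + 1 = 23.

23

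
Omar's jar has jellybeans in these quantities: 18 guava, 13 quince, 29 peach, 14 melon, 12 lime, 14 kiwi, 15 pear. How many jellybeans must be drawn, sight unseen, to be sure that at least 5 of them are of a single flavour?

29

An adversary could hand out at most 4 jellybeans per flavour: 4 + 4 + 4 + 4 + 4 + 4 + 4 = 28 jellybeans and still no flavour has 5.
By pigeonhole, one more jellybean lands in a flavour already at 4, so 29 draws are enough and 28 are not.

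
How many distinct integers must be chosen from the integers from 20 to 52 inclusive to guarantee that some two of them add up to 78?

21

A set avoiding the sum 78 can contain at most one of each pair {x, 78−x}, plus the 7 elements whose complement lies outside the range or equal to its own complement.
The integers 20, …, 39 (20 of them) are such a set: any two sum to at least 20+21 = 41 and at most 38+39 = 77 < 78.
Any 21st integer completes one of the 13 pairs, so 21 choices force a sum of 78.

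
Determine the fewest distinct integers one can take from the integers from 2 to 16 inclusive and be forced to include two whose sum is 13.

11

Two chosen integers sum to 13 exactly when both halves of some pair {x, 13−x} with 2 ≤ x ≤ 13−x ≤ 11 are chosen — 5 such pairs.
The remaining 5 elements (those with no distinct partner in range) can never complete a 13-sum, so the worst case takes all of them and one from each pair: 5 + 5 = 10.
By pigeonhole, the 11th integer has to be the second member of some pair, so 10 + 1 = 11.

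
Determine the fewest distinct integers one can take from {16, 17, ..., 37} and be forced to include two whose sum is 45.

16

Group the elements by complementary pair {x, 45−x}: {16,29}, {17,28}, {18,27}, …, giving 7 two-element pairs and 8 integers whose partner 45−x falls outside [16,37].
By the pigeonhole principle, treating each of those 15 groups as a pigeonhole, one can pick one integer per group — 15 integers — with no two summing to 45.
The 16th integer lands in an occupied pair, forcing a sum of 45.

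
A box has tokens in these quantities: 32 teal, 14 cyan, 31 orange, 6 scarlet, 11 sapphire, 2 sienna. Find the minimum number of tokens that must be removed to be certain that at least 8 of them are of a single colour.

The 6 colours are the holes; the tokens drawn are the pigeons.
To avoid 8 of any one colour, the worst case takes at most 7 of each colour, or every token of a colour that has fewer than 7.
That gives 7 + 7 + 7 + 6 + 7 + 2 = 36 tokens with no colour reaching 8.
The next token forces some colour to 8, so 36 + 1 = 37.

37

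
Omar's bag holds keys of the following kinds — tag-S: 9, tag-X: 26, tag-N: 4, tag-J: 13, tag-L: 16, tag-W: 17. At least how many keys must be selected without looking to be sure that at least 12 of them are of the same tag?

58

An adversary could hand out at most 11 keys per tag (tag-S, tag-N run out sooner): 9 + 11 + 4 + 11 + 11 + 11 = 57 keys and still no tag has 12.
By pigeonhole, one more key lands in a tag already at 11, so 58 draws are enough and 57 are not.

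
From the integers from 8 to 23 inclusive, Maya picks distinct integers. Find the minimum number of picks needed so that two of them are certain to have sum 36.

12

Two chosen integers sum to 36 exactly when both halves of some pair {x, 36−x} with 13 ≤ x ≤ 36−x ≤ 23 are chosen — 5 such pairs.
The remaining 6 elements (those with no distinct partner in range) can never complete a 36-sum, so the worst case takes all of them and one from each pair: 6 + 5 = 11.
By pigeonhole, the 12th integer has to be the second member of some pair, so 11 + 1 = 12.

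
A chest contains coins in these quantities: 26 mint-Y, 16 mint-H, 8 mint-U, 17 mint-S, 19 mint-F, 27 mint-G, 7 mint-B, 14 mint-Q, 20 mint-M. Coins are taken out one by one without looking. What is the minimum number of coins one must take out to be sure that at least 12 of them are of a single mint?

An adversary could hand out at most 11 coins per mint (mint-U, mint-B run out sooner): 11 + 11 + 8 + 11 + 11 + 11 + 7 + 11 + 11 = 92 coins and still no mint has 12.
One more coin lands in a mint already at 11, so 93 draws are enough and 92 are not.

93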